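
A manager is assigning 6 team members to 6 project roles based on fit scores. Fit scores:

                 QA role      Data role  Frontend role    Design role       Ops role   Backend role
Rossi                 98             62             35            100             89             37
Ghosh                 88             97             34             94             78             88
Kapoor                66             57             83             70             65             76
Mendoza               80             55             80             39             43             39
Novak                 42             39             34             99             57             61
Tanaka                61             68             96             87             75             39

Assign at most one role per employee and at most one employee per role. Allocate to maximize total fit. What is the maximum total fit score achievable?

Maximum total: 537 pts

Optimal: Rossi→Ops role (89 pts), Ghosh→Data role (97 pts), Kapoor→Backend role (76 pts), Mendoza→QA role (80 pts), Novak→Design role (99 pts), Tanaka→Frontend role (96 pts) — total 89+97+76+80+99+96 = 537 pts.
Max-entry greedy (repeatedly take the single best remaining cell) gives 506 pts, worse by 31.
Next-best assignment: Rossi→QA role, Ghosh→Data role, Kapoor→Backend role, Mendoza→Frontend role, Novak→Design role, Tanaka→Ops role = 525 pts.
Swapping Novak↔Mendoza (Novak→QA role 42 pts, Mendoza→Design role 39 pts) loses 98.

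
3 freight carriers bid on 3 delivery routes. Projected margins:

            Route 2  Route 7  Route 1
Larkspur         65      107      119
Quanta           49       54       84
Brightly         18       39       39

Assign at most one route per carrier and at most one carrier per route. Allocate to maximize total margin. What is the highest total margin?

Maximum total: $209k

Treat this as an assignment problem: match each carrier to one route.
Optimal: Larkspur→Route 7 ($107k), Quanta→Route 1 ($84k), Brightly→Route 2 ($18k) — total 107+84+18 = $209k.
Column-greedy (each route in turn goes to its best remaining carrier) gives $158k, worse by 51.
Next-best assignment: Larkspur→Route 1, Quanta→Route 2, Brightly→Route 7 = $207k.
No other one-to-one assignment exceeds $209k.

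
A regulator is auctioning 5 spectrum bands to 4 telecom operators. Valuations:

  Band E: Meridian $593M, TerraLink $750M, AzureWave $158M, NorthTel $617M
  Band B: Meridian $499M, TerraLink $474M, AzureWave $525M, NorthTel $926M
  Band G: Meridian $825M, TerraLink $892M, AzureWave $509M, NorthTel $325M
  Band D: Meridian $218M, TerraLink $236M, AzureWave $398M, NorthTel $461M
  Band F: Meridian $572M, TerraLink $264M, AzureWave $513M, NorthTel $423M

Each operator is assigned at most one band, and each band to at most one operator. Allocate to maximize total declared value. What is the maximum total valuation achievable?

Optimal: Meridian→Band G ($825M), TerraLink→Band E ($750M), AzureWave→Band F ($513M), NorthTel→Band B ($926M) — total 825+750+513+926 = $3014M.
Column-greedy (each band in turn goes to its best remaining operator) gives $2899M, worse by 115.
Next-best assignment: Meridian→Band E, TerraLink→Band G, AzureWave→Band F, NorthTel→Band B = $2924M.
No other one-to-one assignment exceeds $3014M.

Max total: $3014M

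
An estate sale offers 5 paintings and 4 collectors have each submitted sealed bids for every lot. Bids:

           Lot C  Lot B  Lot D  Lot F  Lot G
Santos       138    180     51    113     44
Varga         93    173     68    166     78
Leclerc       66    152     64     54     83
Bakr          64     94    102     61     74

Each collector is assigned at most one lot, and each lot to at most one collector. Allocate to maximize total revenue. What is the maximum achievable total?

Optimal: Santos→Lot C ($138), Varga→Lot F ($166), Leclerc→Lot B ($152), Bakr→Lot D ($102) — total 138+166+152+102 = $558.
Max-entry greedy (repeatedly take the single best remaining cell) gives $531, worse by 27.

Max total: $558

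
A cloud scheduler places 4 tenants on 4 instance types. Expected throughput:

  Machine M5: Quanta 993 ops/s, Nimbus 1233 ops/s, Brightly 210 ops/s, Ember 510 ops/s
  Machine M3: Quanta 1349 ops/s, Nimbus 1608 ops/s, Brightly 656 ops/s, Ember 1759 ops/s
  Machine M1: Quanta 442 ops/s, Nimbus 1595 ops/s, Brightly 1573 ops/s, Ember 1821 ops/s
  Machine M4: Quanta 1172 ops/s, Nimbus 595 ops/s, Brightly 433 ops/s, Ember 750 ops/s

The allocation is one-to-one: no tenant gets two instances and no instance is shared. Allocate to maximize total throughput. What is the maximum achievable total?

Optimal: Quanta→Machine M4 (1172 ops/s), Nimbus→Machine M5 (1233 ops/s), Brightly→Machine M1 (1573 ops/s), Ember→Machine M3 (1759 ops/s) — total 1172+1233+1573+1759 = 5737 ops/s.
Max-entry greedy (repeatedly take the single best remaining cell) gives 4811 ops/s, worse by 926.
Swapping Ember↔Quanta (Ember→Machine M4 750 ops/s, Quanta→Machine M3 1349 ops/s) loses 832.
No other one-to-one assignment exceeds 5737 ops/s.

Max total: 5737 ops/s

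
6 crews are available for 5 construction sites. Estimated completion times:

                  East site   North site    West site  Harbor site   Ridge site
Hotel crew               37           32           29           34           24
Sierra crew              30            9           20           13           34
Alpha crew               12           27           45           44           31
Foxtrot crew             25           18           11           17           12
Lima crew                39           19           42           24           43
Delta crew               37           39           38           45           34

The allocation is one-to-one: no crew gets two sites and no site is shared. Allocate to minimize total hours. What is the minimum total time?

Minimum total: 79 hours

Optimal: Alpha crew→East site (12 hours), Lima crew→North site (19 hours), Foxtrot crew→West site (11 hours), Sierra crew→Harbor site (13 hours), Hotel crew→Ridge site (24 hours) — total 12+19+11+13+24 = 79 hours.
Column-greedy (each site in turn goes to its cheapest remaining crew) gives 80 hours, worse by 1.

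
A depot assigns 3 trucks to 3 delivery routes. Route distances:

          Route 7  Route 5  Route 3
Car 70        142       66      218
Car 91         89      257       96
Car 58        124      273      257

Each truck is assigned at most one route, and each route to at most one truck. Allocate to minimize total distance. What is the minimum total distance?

Minimum total: 286 km

Optimal: Car 70→Route 5 (66 km), Car 91→Route 3 (96 km), Car 58→Route 7 (124 km) — total 66+96+124 = 286 km.
Column-greedy (each route in turn goes to its cheapest remaining truck) gives 412 km, worse by 126.
Next-best assignment: Car 70→Route 5, Car 91→Route 7, Car 58→Route 3 = 412 km.
Swapping Car 91↔Car 70 (Car 91→Route 5 257 km, Car 70→Route 3 218 km) adds 313.
No other one-to-one assignment undercuts 286 km.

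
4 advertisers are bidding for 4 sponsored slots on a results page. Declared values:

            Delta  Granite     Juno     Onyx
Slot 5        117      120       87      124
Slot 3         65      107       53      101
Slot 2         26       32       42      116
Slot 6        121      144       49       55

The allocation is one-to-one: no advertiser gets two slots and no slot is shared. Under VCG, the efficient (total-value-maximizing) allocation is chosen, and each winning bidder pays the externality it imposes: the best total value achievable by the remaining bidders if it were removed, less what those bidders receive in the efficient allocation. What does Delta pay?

Delta pays $37.

Efficient allocation: Delta→Slot 6 ($121), Granite→Slot 3 ($107), Juno→Slot 5 ($87), Onyx→Slot 2 ($116); total welfare W = $431.
Delta receives Slot 6 at value $121, so the others get W − 121 = $310.
Without Delta: best allocation of the remaining 3 bidders over all 4 slots is Granite→Slot 6 ($144), Juno→Slot 5 ($87), Onyx→Slot 2 ($116), total $347.
VCG payment = (others' best without Delta) − (others' welfare with Delta) = 347 − 310 = $37.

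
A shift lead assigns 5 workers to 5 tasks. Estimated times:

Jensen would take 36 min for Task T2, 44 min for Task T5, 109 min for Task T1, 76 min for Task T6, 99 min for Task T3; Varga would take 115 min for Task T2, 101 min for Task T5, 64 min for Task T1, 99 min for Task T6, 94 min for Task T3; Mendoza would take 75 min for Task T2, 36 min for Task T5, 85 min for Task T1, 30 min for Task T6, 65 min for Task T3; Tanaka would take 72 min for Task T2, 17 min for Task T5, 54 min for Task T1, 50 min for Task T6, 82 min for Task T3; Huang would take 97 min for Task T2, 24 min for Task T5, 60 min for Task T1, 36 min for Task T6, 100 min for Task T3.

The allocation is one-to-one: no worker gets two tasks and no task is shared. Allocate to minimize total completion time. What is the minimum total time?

Min total: 218 min

Optimal: Jensen→Task T2 (36 min), Varga→Task T1 (64 min), Mendoza→Task T3 (65 min), Tanaka→Task T5 (17 min), Huang→Task T6 (36 min) — total 36+64+65+17+36 = 218 min.
Row-greedy (each worker in turn takes its cheapest remaining task) gives 247 min, worse by 29.
Next-best assignment: Jensen→Task T2, Varga→Task T1, Mendoza→Task T6, Tanaka→Task T3, Huang→Task T5 = 236 min.
Checked against all permutations: 218 min is optimal.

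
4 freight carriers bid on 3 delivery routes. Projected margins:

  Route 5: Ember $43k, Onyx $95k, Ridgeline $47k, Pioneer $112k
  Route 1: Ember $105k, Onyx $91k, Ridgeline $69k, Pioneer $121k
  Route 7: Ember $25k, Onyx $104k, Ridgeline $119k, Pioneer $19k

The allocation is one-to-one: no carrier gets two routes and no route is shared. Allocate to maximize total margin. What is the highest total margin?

Maximum total: $336k

This is a one-to-one assignment (maximum-weight bipartite matching).
Optimal: Pioneer→Route 5 ($112k), Ember→Route 1 ($105k), Ridgeline→Route 7 ($119k) — total 112+105+119 = $336k.
Max-entry greedy (repeatedly take the single best remaining cell) gives $335k, worse by 1.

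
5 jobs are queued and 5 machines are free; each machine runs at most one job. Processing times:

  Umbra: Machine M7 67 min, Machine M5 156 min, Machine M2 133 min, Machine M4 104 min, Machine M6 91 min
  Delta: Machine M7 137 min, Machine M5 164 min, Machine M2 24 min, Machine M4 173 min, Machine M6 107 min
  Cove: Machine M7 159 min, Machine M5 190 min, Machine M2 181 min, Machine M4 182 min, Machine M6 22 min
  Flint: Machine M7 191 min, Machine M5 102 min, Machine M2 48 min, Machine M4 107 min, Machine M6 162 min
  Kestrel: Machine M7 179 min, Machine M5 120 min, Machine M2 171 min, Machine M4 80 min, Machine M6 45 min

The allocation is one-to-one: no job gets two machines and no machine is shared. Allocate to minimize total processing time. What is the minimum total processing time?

Treat this as an assignment problem: match each job to one machine.
Optimal: Umbra→Machine M7 (67 min), Delta→Machine M2 (24 min), Cove→Machine M6 (22 min), Flint→Machine M5 (102 min), Kestrel→Machine M4 (80 min) — total 67+24+22+102+80 = 295 min.
Checked against all permutations: 295 min is optimal.

Minimum total: 295 min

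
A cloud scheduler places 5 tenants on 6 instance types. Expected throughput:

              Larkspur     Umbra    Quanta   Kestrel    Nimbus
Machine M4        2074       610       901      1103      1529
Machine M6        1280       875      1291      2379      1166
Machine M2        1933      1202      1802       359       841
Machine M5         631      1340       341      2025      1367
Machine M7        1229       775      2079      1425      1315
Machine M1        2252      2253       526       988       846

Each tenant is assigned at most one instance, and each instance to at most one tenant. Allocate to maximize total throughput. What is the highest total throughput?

Maximum total: 10173 ops/s

Optimal: Larkspur→Machine M2 (1933 ops/s), Umbra→Machine M1 (2253 ops/s), Quanta→Machine M7 (2079 ops/s), Kestrel→Machine M6 (2379 ops/s), Nimbus→Machine M4 (1529 ops/s) — total 1933+2253+2079+2379+1529 = 10173 ops/s.
Max-entry greedy (repeatedly take the single best remaining cell) gives 10152 ops/s, worse by 21.
No other one-to-one assignment exceeds 10173 ops/s.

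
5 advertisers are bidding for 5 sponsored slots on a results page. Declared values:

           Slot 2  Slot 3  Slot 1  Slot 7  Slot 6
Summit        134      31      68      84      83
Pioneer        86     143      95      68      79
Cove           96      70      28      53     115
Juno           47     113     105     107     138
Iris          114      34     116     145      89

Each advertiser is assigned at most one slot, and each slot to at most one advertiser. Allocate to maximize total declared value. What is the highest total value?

Optimal: Summit→Slot 2 ($134), Pioneer→Slot 3 ($143), Cove→Slot 6 ($115), Juno→Slot 1 ($105), Iris→Slot 7 ($145) — total 134+143+115+105+145 = $642.
Next-best assignment: Summit→Slot 2, Pioneer→Slot 3, Cove→Slot 6, Juno→Slot 7, Iris→Slot 1 = $615.
No other one-to-one assignment exceeds $642.

Maximum total: $642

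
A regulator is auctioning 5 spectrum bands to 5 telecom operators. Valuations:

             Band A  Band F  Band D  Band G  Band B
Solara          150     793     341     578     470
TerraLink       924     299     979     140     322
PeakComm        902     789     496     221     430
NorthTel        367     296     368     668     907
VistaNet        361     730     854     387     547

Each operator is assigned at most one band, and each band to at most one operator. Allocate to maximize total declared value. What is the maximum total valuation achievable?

Optimal: Solara→Band G ($578M), TerraLink→Band D ($979M), PeakComm→Band A ($902M), NorthTel→Band B ($907M), VistaNet→Band F ($730M) — total 578+979+902+907+730 = $4096M.

Max total: $4096M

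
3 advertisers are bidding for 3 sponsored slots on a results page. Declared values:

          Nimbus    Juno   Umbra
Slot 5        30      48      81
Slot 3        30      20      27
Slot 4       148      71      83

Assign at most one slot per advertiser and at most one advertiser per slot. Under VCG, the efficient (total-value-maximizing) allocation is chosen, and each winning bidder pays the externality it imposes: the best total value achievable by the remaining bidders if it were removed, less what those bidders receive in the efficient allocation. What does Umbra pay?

Efficient allocation: Nimbus→Slot 4 ($148), Juno→Slot 3 ($20), Umbra→Slot 5 ($81); total welfare W = $249.
Umbra receives Slot 5 at value $81, so the others get W − 81 = $168.
Without Umbra: best allocation of the remaining 2 bidders over all 3 slots is Nimbus→Slot 4 ($148), Juno→Slot 5 ($48), total $196.
VCG payment = (others' best without Umbra) − (others' welfare with Umbra) = 196 − 168 = $28.

Umbra pays $28.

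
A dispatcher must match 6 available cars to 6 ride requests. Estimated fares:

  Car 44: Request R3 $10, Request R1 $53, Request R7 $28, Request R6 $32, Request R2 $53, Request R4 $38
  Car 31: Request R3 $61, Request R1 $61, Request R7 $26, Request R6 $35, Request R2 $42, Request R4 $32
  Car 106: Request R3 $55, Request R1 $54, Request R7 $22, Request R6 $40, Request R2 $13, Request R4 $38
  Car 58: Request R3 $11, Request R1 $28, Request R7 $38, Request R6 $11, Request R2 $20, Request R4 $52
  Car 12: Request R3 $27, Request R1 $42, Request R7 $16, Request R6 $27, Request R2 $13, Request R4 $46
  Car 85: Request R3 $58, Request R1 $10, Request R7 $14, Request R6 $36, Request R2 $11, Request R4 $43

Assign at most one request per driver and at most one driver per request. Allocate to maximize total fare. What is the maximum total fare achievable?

Max total: $296

Optimal: Car 44→Request R2 ($53), Car 31→Request R1 ($61), Car 106→Request R6 ($40), Car 58→Request R7 ($38), Car 12→Request R4 ($46), Car 85→Request R3 ($58) — total 53+61+40+38+46+58 = $296.
Max-entry greedy (repeatedly take the single best remaining cell) gives $272, worse by 24.
Next-best assignment: Car 44→Request R2, Car 31→Request R1, Car 106→Request R3, Car 58→Request R7, Car 12→Request R4, Car 85→Request R6 = $289.
Swapping Car 12↔Car 106 (Car 12→Request R6 $27, Car 106→Request R4 $38) loses 21.
Every other assignment is strictly worse.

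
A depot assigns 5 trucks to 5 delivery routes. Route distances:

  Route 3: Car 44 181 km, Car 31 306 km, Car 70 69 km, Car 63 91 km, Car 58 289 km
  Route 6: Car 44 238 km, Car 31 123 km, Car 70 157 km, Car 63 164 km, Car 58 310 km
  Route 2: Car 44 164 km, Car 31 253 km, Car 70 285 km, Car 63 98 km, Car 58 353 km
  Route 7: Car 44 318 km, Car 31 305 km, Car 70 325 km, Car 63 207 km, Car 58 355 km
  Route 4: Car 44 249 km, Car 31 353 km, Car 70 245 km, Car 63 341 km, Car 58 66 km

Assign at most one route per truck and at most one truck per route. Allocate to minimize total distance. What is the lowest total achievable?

Minimum total: 629 km

Optimal: Car 44→Route 2 (164 km), Car 31→Route 6 (123 km), Car 70→Route 3 (69 km), Car 63→Route 7 (207 km), Car 58→Route 4 (66 km) — total 164+123+69+207+66 = 629 km.
Column-greedy (each route in turn goes to its cheapest remaining truck) gives 674 km, worse by 45.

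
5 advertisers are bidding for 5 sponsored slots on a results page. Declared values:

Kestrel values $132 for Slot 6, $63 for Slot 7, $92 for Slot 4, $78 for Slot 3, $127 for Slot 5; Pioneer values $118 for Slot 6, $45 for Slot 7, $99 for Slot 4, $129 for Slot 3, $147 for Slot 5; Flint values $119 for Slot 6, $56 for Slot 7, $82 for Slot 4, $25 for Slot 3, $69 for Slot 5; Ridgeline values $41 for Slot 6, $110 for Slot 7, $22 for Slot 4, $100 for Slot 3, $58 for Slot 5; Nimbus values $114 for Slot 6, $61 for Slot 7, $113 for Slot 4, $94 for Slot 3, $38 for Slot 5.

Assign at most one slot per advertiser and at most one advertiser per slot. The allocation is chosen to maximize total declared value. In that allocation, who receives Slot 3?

This is the linear assignment problem.
Optimal: Kestrel→Slot 5 ($127), Pioneer→Slot 3 ($129), Flint→Slot 6 ($119), Ridgeline→Slot 7 ($110), Nimbus→Slot 4 ($113) — total 127+129+119+110+113 = $598.
Max-entry greedy (repeatedly take the single best remaining cell) gives $527, worse by 71.
Swapping Ridgeline↔Nimbus (Ridgeline→Slot 4 $22, Nimbus→Slot 7 $61) loses 140.
Pioneer's own top slot is Slot 5 ($147), but forcing Pioneer→Slot 5 and reassigning the rest optimally gives only $567 — worse by 31.

Pioneer receives Slot 3.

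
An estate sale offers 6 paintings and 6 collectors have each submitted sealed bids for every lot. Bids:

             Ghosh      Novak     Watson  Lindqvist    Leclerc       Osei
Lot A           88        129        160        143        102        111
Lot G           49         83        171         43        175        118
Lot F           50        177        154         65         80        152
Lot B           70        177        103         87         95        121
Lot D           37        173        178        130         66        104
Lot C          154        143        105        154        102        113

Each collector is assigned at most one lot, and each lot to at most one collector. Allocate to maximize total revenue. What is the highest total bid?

Max total: $979

Optimal: Ghosh→Lot C ($154), Novak→Lot B ($177), Watson→Lot D ($178), Lindqvist→Lot A ($143), Leclerc→Lot G ($175), Osei→Lot F ($152) — total 154+177+178+143+175+152 = $979.
Column-greedy (each lot in turn goes to its best remaining collector) gives $917, worse by 62.
Next-best assignment: Ghosh→Lot C, Novak→Lot F, Watson→Lot D, Lindqvist→Lot A, Leclerc→Lot G, Osei→Lot B = $948.
Swapping Leclerc↔Osei (Leclerc→Lot F $80, Osei→Lot G $118) loses 129.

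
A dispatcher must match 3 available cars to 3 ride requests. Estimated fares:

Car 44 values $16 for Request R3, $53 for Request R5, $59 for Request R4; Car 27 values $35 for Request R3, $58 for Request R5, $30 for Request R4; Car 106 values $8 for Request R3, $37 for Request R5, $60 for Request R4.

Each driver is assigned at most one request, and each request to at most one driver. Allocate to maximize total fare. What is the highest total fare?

This is a one-to-one assignment (maximum-weight bipartite matching).
Optimal: Car 44→Request R5 ($53), Car 27→Request R3 ($35), Car 106→Request R4 ($60) — total 53+35+60 = $148.
Max-entry greedy (repeatedly take the single best remaining cell) gives $134, worse by 14.
Next-best assignment: Car 44→Request R3, Car 27→Request R5, Car 106→Request R4 = $134.
No other one-to-one assignment exceeds $148.

Max total: $148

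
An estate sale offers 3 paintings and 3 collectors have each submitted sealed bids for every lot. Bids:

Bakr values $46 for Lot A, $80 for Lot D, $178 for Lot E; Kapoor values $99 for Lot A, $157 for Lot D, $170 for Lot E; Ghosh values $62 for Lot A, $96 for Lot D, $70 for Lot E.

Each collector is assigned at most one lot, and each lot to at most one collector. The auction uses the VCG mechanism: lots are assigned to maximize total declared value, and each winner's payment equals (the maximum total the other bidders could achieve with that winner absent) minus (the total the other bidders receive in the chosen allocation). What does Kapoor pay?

Efficient allocation: Bakr→Lot E ($178), Kapoor→Lot D ($157), Ghosh→Lot A ($62); total welfare W = $397.
Kapoor receives Lot D at value $157, so the others get W − 157 = $240.
Without Kapoor: best allocation of the remaining 2 bidders over all 3 lots is Bakr→Lot E ($178), Ghosh→Lot D ($96), total $274.
VCG payment = (others' best without Kapoor) − (others' welfare with Kapoor) = 274 − 240 = $34.

Kapoor pays $34.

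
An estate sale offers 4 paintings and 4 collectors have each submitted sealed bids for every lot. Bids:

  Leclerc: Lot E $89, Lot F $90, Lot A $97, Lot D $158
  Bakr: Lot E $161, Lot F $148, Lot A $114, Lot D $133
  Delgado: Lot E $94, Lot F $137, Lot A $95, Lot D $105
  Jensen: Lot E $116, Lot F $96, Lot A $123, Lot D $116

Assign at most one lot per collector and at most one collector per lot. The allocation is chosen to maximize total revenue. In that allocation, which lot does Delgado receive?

Optimal: Leclerc→Lot D ($158), Bakr→Lot E ($161), Delgado→Lot F ($137), Jensen→Lot A ($123) — total 158+161+137+123 = $579.
Every other assignment is strictly worse.

Delgado receives Lot F.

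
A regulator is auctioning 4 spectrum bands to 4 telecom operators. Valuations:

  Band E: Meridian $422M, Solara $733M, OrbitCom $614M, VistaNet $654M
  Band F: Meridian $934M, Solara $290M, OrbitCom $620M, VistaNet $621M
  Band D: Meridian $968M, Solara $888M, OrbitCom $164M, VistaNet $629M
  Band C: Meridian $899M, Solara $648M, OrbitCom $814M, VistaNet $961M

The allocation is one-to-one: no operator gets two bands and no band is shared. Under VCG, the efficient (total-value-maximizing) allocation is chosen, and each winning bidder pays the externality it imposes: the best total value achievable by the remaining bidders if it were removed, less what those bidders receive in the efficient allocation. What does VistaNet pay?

VistaNet pays $200M.

Efficient allocation: Meridian→Band F ($934M), Solara→Band D ($888M), OrbitCom→Band E ($614M), VistaNet→Band C ($961M); total welfare W = $3397M.
VistaNet receives Band C at value $961M, so the others get W − 961 = $2436M.
Without VistaNet: best allocation of the remaining 3 bidders over all 4 bands is Meridian→Band F ($934M), Solara→Band D ($888M), OrbitCom→Band C ($814M), total $2636M.
VCG payment = (others' best without VistaNet) − (others' welfare with VistaNet) = 2636 − 2436 = $200M.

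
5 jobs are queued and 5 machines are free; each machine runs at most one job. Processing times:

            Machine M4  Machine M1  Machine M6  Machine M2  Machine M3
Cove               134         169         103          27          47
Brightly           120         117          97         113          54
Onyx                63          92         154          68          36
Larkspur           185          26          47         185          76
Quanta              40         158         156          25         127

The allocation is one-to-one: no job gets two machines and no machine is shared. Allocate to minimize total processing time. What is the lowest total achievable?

Min total: 226 min

Optimal: Cove→Machine M2 (27 min), Brightly→Machine M6 (97 min), Onyx→Machine M3 (36 min), Larkspur→Machine M1 (26 min), Quanta→Machine M4 (40 min) — total 27+97+36+26+40 = 226 min.
Min-entry greedy (repeatedly take the single cheapest remaining cell) gives 318 min, worse by 92.
Swapping Onyx↔Cove (Onyx→Machine M2 68 min, Cove→Machine M3 47 min) adds 52.
Every other assignment is strictly worse.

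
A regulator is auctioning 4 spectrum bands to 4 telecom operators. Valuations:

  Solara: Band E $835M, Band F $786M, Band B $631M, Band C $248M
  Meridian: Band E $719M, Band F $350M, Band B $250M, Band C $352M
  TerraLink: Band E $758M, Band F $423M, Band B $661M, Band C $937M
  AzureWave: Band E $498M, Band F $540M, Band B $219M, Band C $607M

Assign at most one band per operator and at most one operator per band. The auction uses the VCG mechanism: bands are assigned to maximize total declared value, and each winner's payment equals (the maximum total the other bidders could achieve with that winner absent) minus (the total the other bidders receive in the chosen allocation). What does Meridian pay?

Efficient allocation: Solara→Band B ($631M), Meridian→Band E ($719M), TerraLink→Band C ($937M), AzureWave→Band F ($540M); total welfare W = $2827M.
Meridian receives Band E at value $719M, so the others get W − 719 = $2108M.
Without Meridian: best allocation of the remaining 3 bidders over all 4 bands is Solara→Band E ($835M), TerraLink→Band C ($937M), AzureWave→Band F ($540M), total $2312M.
VCG payment = (others' best without Meridian) − (others' welfare with Meridian) = 2312 − 2108 = $204M.

Meridian pays $204M.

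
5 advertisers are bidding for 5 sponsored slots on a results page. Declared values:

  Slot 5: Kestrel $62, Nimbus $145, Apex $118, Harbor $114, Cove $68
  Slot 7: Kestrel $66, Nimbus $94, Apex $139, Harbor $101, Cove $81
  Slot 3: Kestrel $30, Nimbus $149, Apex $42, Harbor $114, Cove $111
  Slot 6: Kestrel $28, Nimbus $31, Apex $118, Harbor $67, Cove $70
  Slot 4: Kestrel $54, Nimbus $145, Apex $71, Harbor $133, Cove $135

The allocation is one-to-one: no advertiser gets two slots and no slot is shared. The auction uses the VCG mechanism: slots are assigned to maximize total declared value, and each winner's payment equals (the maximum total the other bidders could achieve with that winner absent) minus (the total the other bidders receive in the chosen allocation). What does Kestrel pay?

Kestrel pays $21.

Efficient allocation: Kestrel→Slot 7 ($66), Nimbus→Slot 3 ($149), Apex→Slot 6 ($118), Harbor→Slot 5 ($114), Cove→Slot 4 ($135); total welfare W = $582.
Kestrel receives Slot 7 at value $66, so the others get W − 66 = $516.
Without Kestrel: best allocation of the remaining 4 bidders over all 5 slots is Nimbus→Slot 3 ($149), Apex→Slot 7 ($139), Harbor→Slot 5 ($114), Cove→Slot 4 ($135), total $537.
VCG payment = (others' best without Kestrel) − (others' welfare with Kestrel) = 537 − 516 = $21.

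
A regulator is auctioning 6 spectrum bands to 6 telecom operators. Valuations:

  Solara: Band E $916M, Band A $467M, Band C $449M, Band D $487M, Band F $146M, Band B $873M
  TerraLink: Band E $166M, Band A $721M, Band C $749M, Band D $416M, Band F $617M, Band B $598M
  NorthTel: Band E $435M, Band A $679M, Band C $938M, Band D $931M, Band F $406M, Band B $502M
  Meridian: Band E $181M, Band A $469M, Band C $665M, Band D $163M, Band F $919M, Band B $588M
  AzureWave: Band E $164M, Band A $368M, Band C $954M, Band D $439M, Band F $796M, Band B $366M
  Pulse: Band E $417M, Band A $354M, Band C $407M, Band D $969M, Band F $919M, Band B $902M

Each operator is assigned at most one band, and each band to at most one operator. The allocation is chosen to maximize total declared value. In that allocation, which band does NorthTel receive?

Treat this as an assignment problem: match each operator to one band.
Optimal: Solara→Band E ($916M), TerraLink→Band A ($721M), NorthTel→Band D ($931M), Meridian→Band F ($919M), AzureWave→Band C ($954M), Pulse→Band B ($902M) — total 916+721+931+919+954+902 = $5343M.
Row-greedy (each operator in turn takes its best remaining band) gives $4785M, worse by 558.
Next-best assignment: Solara→Band E, TerraLink→Band B, NorthTel→Band A, Meridian→Band F, AzureWave→Band C, Pulse→Band D = $5035M.
NorthTel's own top band is Band C ($938M), but forcing NorthTel→Band C and reassigning the rest optimally gives only $4928M — worse by 415.

NorthTel receives Band D.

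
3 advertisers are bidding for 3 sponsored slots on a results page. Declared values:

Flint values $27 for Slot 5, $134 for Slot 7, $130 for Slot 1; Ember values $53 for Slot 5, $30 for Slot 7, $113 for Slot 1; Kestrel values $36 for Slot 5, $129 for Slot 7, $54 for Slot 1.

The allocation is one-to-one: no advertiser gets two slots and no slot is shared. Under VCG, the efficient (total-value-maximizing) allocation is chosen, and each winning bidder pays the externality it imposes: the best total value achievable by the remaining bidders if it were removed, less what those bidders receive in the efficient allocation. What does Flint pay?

Flint pays $60.

Efficient allocation: Flint→Slot 1 ($130), Ember→Slot 5 ($53), Kestrel→Slot 7 ($129); total welfare W = $312.
Flint receives Slot 1 at value $130, so the others get W − 130 = $182.
Without Flint: best allocation of the remaining 2 bidders over all 3 slots is Ember→Slot 1 ($113), Kestrel→Slot 7 ($129), total $242.
VCG payment = (others' best without Flint) − (others' welfare with Flint) = 242 − 182 = $60.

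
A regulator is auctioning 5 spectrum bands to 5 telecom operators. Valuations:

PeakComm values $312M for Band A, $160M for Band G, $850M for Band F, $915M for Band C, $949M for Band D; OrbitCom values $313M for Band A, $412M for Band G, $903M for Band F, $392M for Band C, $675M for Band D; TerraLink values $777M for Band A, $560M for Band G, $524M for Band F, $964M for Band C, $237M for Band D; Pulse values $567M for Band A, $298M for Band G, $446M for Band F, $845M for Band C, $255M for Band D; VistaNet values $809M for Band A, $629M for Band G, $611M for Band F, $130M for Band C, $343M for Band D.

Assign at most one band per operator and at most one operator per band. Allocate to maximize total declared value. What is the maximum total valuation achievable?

Max total: $4103M

Optimal: PeakComm→Band D ($949M), OrbitCom→Band F ($903M), TerraLink→Band A ($777M), Pulse→Band C ($845M), VistaNet→Band G ($629M) — total 949+903+777+845+629 = $4103M.
Column-greedy (each band in turn goes to its best remaining operator) gives $3442M, worse by 661.
Swapping Pulse↔PeakComm (Pulse→Band D $255M, PeakComm→Band C $915M) loses 624.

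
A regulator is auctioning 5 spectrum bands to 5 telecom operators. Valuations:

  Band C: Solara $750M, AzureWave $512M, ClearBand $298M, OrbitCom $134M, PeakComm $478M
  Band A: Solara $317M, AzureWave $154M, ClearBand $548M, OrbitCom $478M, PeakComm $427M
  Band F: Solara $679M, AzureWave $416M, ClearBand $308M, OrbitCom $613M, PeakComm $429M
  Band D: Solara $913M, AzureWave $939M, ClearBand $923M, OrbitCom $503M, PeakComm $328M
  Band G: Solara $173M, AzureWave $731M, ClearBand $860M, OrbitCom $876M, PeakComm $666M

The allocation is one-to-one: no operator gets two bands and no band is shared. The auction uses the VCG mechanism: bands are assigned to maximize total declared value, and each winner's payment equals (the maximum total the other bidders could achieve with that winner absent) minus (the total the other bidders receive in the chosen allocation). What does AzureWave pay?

AzureWave pays $328M.

Efficient allocation: Solara→Band C ($750M), AzureWave→Band D ($939M), ClearBand→Band G ($860M), OrbitCom→Band F ($613M), PeakComm→Band A ($427M); total welfare W = $3589M.
AzureWave receives Band D at value $939M, so the others get W − 939 = $2650M.
Without AzureWave: best allocation of the remaining 4 bidders over all 5 bands is Solara→Band C ($750M), ClearBand→Band D ($923M), OrbitCom→Band G ($876M), PeakComm→Band F ($429M), total $2978M.
VCG payment = (others' best without AzureWave) − (others' welfare with AzureWave) = 2978 − 2650 = $328M.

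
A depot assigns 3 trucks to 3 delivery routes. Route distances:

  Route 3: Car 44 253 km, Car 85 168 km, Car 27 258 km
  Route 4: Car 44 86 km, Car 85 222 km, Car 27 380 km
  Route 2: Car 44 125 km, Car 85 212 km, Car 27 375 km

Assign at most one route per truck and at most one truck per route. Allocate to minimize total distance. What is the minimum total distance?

Min total: 556 km

This is the linear assignment problem.
Optimal: Car 44→Route 4 (86 km), Car 85→Route 2 (212 km), Car 27→Route 3 (258 km) — total 86+212+258 = 556 km.
Row-greedy (each truck in turn takes its cheapest remaining route) gives 629 km, worse by 73.
Checked against all permutations: 556 km is optimal.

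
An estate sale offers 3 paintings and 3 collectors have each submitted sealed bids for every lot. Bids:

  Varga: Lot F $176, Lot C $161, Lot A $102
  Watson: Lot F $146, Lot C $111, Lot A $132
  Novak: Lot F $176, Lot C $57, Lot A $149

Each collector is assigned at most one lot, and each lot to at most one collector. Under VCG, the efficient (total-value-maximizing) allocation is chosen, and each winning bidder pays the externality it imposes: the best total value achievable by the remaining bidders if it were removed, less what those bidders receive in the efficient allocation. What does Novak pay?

Novak pays $15.

Efficient allocation: Varga→Lot C ($161), Watson→Lot A ($132), Novak→Lot F ($176); total welfare W = $469.
Novak receives Lot F at value $176, so the others get W − 176 = $293.
Without Novak: best allocation of the remaining 2 bidders over all 3 lots is Varga→Lot F ($176), Watson→Lot A ($132), total $308.
VCG payment = (others' best without Novak) − (others' welfare with Novak) = 308 − 293 = $15.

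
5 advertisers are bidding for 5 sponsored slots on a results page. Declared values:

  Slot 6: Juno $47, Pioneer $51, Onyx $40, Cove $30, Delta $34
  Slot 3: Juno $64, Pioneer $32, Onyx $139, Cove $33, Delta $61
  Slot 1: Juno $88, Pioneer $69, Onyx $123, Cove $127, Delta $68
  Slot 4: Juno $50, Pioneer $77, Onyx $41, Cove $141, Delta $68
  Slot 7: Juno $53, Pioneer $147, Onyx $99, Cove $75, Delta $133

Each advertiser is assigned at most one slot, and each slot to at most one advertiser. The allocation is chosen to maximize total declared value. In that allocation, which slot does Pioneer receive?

Pioneer receives Slot 6.

Optimal: Juno→Slot 1 ($88), Pioneer→Slot 6 ($51), Onyx→Slot 3 ($139), Cove→Slot 4 ($141), Delta→Slot 7 ($133) — total 88+51+139+141+133 = $552.
Column-greedy (each slot in turn goes to its best remaining advertiser) gives $438, worse by 114.
Next-best assignment: Juno→Slot 1, Pioneer→Slot 7, Onyx→Slot 3, Cove→Slot 4, Delta→Slot 6 = $549.
No other one-to-one assignment exceeds $552.
Pioneer's own top slot is Slot 7 ($147), but forcing Pioneer→Slot 7 and reassigning the rest optimally gives only $549 — worse by 3.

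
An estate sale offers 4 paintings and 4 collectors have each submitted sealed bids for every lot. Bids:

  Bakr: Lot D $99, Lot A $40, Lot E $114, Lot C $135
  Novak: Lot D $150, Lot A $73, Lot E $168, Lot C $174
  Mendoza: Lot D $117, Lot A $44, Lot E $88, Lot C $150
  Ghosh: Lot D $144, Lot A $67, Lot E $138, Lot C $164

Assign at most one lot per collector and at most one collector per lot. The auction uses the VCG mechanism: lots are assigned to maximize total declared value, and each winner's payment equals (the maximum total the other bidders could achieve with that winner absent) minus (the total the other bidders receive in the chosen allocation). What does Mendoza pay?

Efficient allocation: Bakr→Lot A ($40), Novak→Lot E ($168), Mendoza→Lot C ($150), Ghosh→Lot D ($144); total welfare W = $502.
Mendoza receives Lot C at value $150, so the others get W − 150 = $352.
Without Mendoza: best allocation of the remaining 3 bidders over all 4 lots is Bakr→Lot C ($135), Novak→Lot E ($168), Ghosh→Lot D ($144), total $447.
VCG payment = (others' best without Mendoza) − (others' welfare with Mendoza) = 447 − 352 = $95.

Mendoza pays $95.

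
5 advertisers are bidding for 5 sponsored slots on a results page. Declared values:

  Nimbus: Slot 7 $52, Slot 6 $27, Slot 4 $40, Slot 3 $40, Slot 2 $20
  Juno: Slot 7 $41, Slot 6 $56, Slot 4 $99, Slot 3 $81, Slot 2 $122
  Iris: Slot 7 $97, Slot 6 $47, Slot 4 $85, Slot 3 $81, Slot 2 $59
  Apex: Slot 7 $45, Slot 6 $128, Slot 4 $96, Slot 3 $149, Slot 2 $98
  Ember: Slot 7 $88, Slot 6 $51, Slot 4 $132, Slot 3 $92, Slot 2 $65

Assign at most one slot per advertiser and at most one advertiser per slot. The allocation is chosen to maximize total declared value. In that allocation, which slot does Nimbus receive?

Nimbus receives Slot 6.

This is the linear assignment problem.
Optimal: Nimbus→Slot 6 ($27), Juno→Slot 2 ($122), Iris→Slot 7 ($97), Apex→Slot 3 ($149), Ember→Slot 4 ($132) — total 27+122+97+149+132 = $527.
Swapping Nimbus↔Apex (Nimbus→Slot 3 $40, Apex→Slot 6 $128) loses 8.
No other one-to-one assignment exceeds $527.
Nimbus's own top slot is Slot 7 ($52), but forcing Nimbus→Slot 7 and reassigning the rest optimally gives only $515 — worse by 12.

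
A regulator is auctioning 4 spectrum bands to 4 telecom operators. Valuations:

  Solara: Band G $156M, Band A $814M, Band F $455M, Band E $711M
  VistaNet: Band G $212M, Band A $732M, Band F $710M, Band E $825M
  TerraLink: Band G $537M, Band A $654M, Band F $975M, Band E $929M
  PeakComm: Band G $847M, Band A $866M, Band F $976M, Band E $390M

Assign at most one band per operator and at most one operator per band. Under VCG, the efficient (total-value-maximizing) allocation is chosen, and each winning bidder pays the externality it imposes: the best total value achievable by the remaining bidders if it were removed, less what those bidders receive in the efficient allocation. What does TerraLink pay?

TerraLink pays $129M.

Efficient allocation: Solara→Band A ($814M), VistaNet→Band E ($825M), TerraLink→Band F ($975M), PeakComm→Band G ($847M); total welfare W = $3461M.
TerraLink receives Band F at value $975M, so the others get W − 975 = $2486M.
Without TerraLink: best allocation of the remaining 3 bidders over all 4 bands is Solara→Band A ($814M), VistaNet→Band E ($825M), PeakComm→Band F ($976M), total $2615M.
VCG payment = (others' best without TerraLink) − (others' welfare with TerraLink) = 2615 − 2486 = $129M.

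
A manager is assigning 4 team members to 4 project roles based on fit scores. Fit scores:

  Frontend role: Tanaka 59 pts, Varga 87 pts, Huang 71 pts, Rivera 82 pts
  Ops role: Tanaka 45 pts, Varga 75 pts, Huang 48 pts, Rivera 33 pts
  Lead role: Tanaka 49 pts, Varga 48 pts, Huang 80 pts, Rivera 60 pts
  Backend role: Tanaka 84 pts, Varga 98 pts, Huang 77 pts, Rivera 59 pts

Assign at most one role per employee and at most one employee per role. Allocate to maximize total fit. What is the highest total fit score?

Maximum total: 321 pts

This is the linear assignment problem.
Optimal: Tanaka→Backend role (84 pts), Varga→Ops role (75 pts), Huang→Lead role (80 pts), Rivera→Frontend role (82 pts) — total 84+75+80+82 = 321 pts.
Row-greedy (each employee in turn takes its best remaining role) gives 284 pts, worse by 37.
Next-best assignment: Tanaka→Ops role, Varga→Backend role, Huang→Lead role, Rivera→Frontend role = 305 pts.
Swapping Varga↔Rivera (Varga→Frontend role 87 pts, Rivera→Ops role 33 pts) loses 37.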